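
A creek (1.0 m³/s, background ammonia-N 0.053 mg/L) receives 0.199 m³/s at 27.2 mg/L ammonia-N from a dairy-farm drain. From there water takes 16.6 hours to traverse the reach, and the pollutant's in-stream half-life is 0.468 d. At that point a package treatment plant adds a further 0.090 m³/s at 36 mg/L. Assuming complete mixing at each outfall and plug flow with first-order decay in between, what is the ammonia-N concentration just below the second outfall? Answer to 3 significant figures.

4.04 mg/L

Mixed concentration C = ΣQC/ΣQ = (1.000·0.05300 + 0.1990·27.20) / 1.199 = 5.466/1.199 = 4.559 mg/L; combined flow 1.199 m³/s.
Half-life 0.468 d → k = ln 2 / 0.468 = 1.481 d⁻¹.
Applying C = C₀e^(−kt): 4.559 × 0.3590 = 1.637 mg/L.
At the second outfall, C = (1.199·1.637 + 0.09000·36.00) / (1.199 + 0.09000) = 4.036 mg/L.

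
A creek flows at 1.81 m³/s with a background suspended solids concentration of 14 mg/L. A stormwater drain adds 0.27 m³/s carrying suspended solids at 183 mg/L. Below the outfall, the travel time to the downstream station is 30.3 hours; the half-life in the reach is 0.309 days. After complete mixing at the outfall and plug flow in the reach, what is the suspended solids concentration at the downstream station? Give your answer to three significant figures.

2.12 mg/L

Flow-weighted average: C = (1.810·14.00 + 0.2700·183.0) / 2.080 = 74.75/2.080 = 35.94 mg/L.
Half-life 0.309 d → k = ln 2 / 0.309 = 2.243 d⁻¹.
First-order decay: C = 35.94·exp(−k·t) = 35.94·0.05889 = 2.116 mg/L.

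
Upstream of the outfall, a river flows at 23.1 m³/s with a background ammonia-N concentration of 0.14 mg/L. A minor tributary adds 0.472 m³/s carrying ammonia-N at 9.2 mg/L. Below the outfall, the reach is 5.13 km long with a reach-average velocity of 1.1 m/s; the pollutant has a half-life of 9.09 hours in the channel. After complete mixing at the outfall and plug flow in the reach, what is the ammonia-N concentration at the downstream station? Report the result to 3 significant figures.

Flow-weighted average: C = (23.10·0.1400 + 0.4720·9.200) / 23.57 = 7.576/23.57 = 0.3214 mg/L.
Travel time t = 5.13·1000 / 1.1 = 4664 s = 1.295 h.
Half-life 9.09 h → k = ln 2 / 9.09 = 0.07625 h⁻¹ = 1.830 d⁻¹.
Decay over the reach: 0.3214·exp(−kt) = 0.3214·0.9059 = 0.2912 mg/L.

0.291 mg/L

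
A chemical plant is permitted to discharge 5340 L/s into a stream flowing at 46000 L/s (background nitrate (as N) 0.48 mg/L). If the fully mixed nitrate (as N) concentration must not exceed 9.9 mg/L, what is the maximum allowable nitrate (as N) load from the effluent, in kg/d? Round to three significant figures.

42000 kg/d

Mass balance at the limit: 46000·0.4800 + 5340·Cₑ = 51340·9.9 → Cₑ = 91.05 mg/L.
5340 L/s = 5.340 m³/s. Load = 5.340 m³/s × 91.05 g/m³ × 86 400 s/d = 42010 kg/d.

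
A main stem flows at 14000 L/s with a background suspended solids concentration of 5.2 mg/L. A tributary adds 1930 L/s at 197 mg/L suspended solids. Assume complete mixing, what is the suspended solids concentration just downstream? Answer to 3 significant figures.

Conservation of mass: C = (14000·5.200 + 1930·197.0) / 15930 = 453000/15930 = 28.44 mg/L.

28.4 mg/L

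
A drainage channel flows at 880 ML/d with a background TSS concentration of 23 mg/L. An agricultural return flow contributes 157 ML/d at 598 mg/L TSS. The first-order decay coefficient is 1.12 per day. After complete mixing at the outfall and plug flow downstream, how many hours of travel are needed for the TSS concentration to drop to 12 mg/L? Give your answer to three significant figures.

47.5 h

After mixing, C = (880.0·23.00 + 157.0·598.0) / 1037 = 114100/1037 = 110.1 mg/L.
110.1·exp(−k·t) = 12 → t = ln(110.1/12)/k = 171000 s = 47.49 h.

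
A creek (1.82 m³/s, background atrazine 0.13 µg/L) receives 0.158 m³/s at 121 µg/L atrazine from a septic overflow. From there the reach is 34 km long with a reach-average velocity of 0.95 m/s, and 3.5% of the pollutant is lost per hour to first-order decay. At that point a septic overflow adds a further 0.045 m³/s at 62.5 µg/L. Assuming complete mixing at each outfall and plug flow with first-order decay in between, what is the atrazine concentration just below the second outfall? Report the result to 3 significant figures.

8.10 µg/L

Conservation of mass: C = (1.820·0.1300 + 0.1580·121.0) / 1.978 = 19.35/1.978 = 9.785 µg/L; combined flow 1.978 m³/s.
Travel time t = 34·1000 / 0.95 = 35790 s = 9.942 h.
3.5%/h lost → k = −ln(1 − 0.035) = 0.03563 h⁻¹.
Decay over the reach: 9.785·exp(−kt) = 9.785·0.7017 = 6.867 µg/L.
At the second outfall, C = (1.978·6.867 + 0.04500·62.50) / (1.978 + 0.04500) = 8.104 µg/L.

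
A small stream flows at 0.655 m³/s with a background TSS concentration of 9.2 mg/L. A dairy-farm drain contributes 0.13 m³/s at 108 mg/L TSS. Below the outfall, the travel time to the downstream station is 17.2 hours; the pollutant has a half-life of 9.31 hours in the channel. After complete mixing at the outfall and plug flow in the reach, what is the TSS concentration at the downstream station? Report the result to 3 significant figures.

Mixed concentration C = ΣQC/ΣQ = (0.6550·9.200 + 0.1300·108.0) / 0.7850 = 20.07/0.7850 = 25.56 mg/L.
Half-life 9.31 h → k = ln 2 / 9.31 = 0.07445 h⁻¹ = 1.787 d⁻¹.
Applying C = C₀e^(−kt): 25.56 × 0.2779 = 7.103 mg/L.

7.10 mg/L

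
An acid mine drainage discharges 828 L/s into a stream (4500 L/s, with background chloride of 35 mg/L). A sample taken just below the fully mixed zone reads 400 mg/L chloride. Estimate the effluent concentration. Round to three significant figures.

2380 mg/L

Mass balance: 4500·35.00 + 828.0·Cₑ = 5328·400.0
→ Cₑ = (5328·400.0 − 4500·35.00) / 828.0 = 2384 mg/L.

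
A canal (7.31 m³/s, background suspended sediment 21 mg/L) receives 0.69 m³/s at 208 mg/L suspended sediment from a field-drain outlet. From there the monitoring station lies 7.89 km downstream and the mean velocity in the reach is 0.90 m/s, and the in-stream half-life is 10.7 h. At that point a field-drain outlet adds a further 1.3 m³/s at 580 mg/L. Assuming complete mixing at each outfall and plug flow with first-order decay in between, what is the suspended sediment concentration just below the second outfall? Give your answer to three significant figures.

After mixing, C = (7.310·21.00 + 0.6900·208.0) / 8.000 = 297.0/8.000 = 37.13 mg/L; combined flow 8.000 m³/s.
Travel time t = 7.89·1000 / 0.90 = 8767 s = 2.435 h.
Half-life 10.7 h → k = ln 2 / 10.7 = 0.06478 h⁻¹ = 1.555 d⁻¹.
After decay, C = 37.13 × e^(−kt) = 37.13 × 0.8541 = 31.71 mg/L.
Second outfall: C = (8.000·31.71 + 1.300·580.0)/9.300 = 108.4 mg/L.

108 mg/L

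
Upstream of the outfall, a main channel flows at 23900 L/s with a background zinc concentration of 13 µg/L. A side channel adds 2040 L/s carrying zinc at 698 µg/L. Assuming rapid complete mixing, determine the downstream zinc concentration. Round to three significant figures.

After mixing, C = (23900·13.00 + 2040·698.0) / 25940 = 1735000/25940 = 66.87 µg/L.

66.9 µg/L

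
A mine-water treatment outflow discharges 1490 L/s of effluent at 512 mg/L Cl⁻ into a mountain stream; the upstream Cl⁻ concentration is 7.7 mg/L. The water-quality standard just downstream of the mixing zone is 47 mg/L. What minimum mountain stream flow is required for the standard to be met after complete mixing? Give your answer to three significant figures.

17600 L/s

Set C_mix = 47: (Q·7.700 + 1490·512.0) / (Q + 1490) = 47
→ Q = 1490·(512.0 − 47)/(47 − 7.700) = 17630 L/s.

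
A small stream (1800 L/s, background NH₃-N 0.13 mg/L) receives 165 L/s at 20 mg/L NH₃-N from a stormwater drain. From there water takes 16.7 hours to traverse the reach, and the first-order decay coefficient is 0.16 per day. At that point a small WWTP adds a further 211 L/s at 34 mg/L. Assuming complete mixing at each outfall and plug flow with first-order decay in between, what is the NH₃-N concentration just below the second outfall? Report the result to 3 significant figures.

Flow-weighted average: C = (1800·0.1300 + 165.0·20.00) / 1965 = 3534/1965 = 1.798 mg/L; combined flow 1965 L/s.
First-order decay: C = 1.798·exp(−k·t) = 1.798·0.8946 = 1.609 mg/L.
Second outfall: C = (1965·1.609 + 211.0·34.00)/2176 = 4.750 mg/L.

4.75 mg/L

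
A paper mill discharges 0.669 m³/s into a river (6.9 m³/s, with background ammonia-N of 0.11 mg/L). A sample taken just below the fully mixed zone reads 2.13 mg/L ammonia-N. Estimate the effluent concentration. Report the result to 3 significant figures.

Mass balance: 6.900·0.1100 + 0.6690·Cₑ = 7.569·2.130
→ Cₑ = (7.569·2.130 − 6.900·0.1100) / 0.6690 = 22.96 mg/L.

23.0 mg/L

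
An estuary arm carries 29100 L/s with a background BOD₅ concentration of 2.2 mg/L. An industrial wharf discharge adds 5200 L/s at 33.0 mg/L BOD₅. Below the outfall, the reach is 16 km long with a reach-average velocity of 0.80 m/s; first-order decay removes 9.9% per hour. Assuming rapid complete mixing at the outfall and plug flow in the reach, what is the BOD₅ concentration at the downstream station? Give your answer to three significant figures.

3.85 mg/L

After mixing, C = (29100·2.200 + 5200·33.00) / 34300 = 235600/34300 = 6.869 mg/L.
Travel time t = 16·1000 / 0.80 = 20000 s = 5.556 h.
9.9%/h lost → k = −ln(1 − 0.099) = 0.1043 h⁻¹.
Decay over the reach: 6.869·exp(−kt) = 6.869·0.5604 = 3.849 mg/L.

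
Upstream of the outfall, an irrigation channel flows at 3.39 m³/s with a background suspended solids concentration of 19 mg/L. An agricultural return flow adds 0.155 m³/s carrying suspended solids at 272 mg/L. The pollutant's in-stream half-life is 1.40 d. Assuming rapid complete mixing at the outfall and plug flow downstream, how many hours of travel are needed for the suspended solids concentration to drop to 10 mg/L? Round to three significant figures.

53.4 h

Mixed concentration C = ΣQC/ΣQ = (3.390·19.00 + 0.1550·272.0) / 3.545 = 106.6/3.545 = 30.06 mg/L.
Half-life 1.40 d → k = ln 2 / 1.40 = 0.4951 d⁻¹.
30.06·exp(−k·t) = 10 → t = ln(30.06/10)/k = 192100 s = 53.35 h.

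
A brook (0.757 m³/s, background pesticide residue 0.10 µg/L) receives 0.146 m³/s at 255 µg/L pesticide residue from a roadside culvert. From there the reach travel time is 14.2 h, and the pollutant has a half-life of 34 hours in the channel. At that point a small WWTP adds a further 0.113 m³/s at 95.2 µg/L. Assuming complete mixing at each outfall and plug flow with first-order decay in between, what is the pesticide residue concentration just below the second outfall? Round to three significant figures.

Mixed concentration C = ΣQC/ΣQ = (0.7570·0.1000 + 0.1460·255.0) / 0.9030 = 37.31/0.9030 = 41.31 µg/L; combined flow 0.9030 m³/s.
Half-life 34 h → k = ln 2 / 34 = 0.02039 h⁻¹ = 0.4893 d⁻¹.
After decay, C = 41.31 × e^(−kt) = 41.31 × 0.7486 = 30.93 µg/L.
Second outfall: C = (0.9030·30.93 + 0.1130·95.20)/1.016 = 38.08 µg/L.

38.1 µg/L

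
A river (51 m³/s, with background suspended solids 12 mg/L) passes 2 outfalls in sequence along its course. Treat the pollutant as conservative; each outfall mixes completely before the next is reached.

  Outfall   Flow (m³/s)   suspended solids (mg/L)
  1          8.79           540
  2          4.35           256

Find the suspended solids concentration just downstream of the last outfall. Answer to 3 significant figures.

After outfall 1: Q = 51.00 + 8.790 = 59.79 m³/s; C = (51.00·12.00 + 8.790·540.0)/59.79 = 89.62 mg/L.
After outfall 2: Q = 59.79 + 4.350 = 64.14 m³/s; C = (59.79·89.62 + 4.350·256.0)/64.14 = 100.9 mg/L.

101 mg/L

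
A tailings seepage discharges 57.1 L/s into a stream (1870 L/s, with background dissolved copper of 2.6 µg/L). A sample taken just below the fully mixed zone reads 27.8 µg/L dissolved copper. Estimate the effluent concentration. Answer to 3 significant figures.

Mass balance: 1870·2.600 + 57.10·Cₑ = 1927·27.80
→ Cₑ = (1927·27.80 − 1870·2.600) / 57.10 = 853.1 µg/L.

853 µg/L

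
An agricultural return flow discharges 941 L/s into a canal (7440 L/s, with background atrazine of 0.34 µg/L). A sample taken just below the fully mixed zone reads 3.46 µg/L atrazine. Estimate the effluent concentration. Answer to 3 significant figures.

Mass balance: 7440·0.3400 + 941.0·Cₑ = 8381·3.460
→ Cₑ = (8381·3.460 − 7440·0.3400) / 941.0 = 28.13 µg/L.

28.1 µg/L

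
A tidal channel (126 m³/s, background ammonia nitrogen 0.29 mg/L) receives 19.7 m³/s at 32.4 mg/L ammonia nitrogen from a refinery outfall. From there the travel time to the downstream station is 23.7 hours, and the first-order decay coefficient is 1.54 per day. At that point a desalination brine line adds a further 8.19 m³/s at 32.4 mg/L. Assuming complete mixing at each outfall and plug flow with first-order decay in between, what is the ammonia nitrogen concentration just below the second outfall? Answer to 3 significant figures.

Mixed concentration C = ΣQC/ΣQ = (126.0·0.2900 + 19.70·32.40) / 145.7 = 674.8/145.7 = 4.632 mg/L; combined flow 145.7 m³/s.
Decay over the reach: 4.632·exp(−kt) = 4.632·0.2185 = 1.012 mg/L.
At the second outfall, C = (145.7·1.012 + 8.190·32.40) / (145.7 + 8.190) = 2.683 mg/L.

2.68 mg/L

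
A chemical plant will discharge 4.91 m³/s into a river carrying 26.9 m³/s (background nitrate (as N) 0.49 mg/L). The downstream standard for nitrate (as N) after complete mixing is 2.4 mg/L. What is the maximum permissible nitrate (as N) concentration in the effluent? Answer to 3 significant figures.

12.9 mg/L

At the limit, (Qr·Cr + Qe·Cₑ)/(Qr + Qe) = 2.4:
Cₑ = (31.81·2.4 − 26.90·0.4900) / 4.910 = 12.86 mg/L.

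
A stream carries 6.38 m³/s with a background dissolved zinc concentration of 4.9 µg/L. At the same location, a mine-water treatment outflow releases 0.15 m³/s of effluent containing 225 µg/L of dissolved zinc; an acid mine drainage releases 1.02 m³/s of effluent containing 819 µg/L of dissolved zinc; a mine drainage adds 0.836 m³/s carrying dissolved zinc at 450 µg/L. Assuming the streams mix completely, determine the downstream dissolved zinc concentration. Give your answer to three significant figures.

152 µg/L

Mixed concentration C = ΣQC/ΣQ = (6.380·4.900 + 0.1500·225.0 + 1.020·819.0 + 0.8360·450.0) / 8.386 = 1277/8.386 = 152.2 µg/L.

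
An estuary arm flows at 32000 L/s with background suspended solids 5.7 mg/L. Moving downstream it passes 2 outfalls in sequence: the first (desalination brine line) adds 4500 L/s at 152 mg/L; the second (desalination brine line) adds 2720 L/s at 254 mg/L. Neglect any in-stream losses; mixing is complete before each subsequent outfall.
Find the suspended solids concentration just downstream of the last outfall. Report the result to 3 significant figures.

39.7 mg/L

After outfall 1: Q = 32000 + 4500 = 36500 L/s; C = (32000·5.700 + 4500·152.0)/36500 = 23.74 mg/L.
After outfall 2: Q = 36500 + 2720 = 39220 L/s; C = (36500·23.74 + 2720·254.0)/39220 = 39.71 mg/L.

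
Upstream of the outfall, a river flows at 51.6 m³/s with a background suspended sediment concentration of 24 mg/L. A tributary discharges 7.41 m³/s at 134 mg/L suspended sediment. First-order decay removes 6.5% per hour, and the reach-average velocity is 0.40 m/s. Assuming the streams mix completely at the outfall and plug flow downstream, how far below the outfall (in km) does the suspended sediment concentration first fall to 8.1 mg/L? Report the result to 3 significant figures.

Conservation of mass: C = (51.60·24.00 + 7.410·134.0) / 59.01 = 2231/59.01 = 37.81 mg/L.
6.5%/h lost → k = −ln(1 − 0.065) = 0.06721 h⁻¹.
Set 37.81·exp(−k·t) = 8.1 → t = ln(37.81/8.1)/k = 82530 s = 22.93 h.
Distance = v·t = 0.40·82530 = 33010 m = 33.01 km.

33.0 km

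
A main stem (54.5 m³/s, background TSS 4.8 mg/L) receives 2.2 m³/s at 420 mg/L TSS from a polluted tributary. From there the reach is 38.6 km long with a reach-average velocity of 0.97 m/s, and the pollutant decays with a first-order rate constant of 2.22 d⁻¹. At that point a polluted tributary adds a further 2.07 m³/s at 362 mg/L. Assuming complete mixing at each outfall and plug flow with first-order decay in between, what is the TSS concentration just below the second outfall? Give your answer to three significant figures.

20.0 mg/L

Conservation of mass: C = (54.50·4.800 + 2.200·420.0) / 56.70 = 1186/56.70 = 20.91 mg/L; combined flow 56.70 m³/s.
Travel time t = 38.6·1000 / 0.97 = 39790 s = 11.05 h.
After decay, C = 20.91 × e^(−kt) = 20.91 × 0.3597 = 7.521 mg/L.
Second outfall: C = (56.70·7.521 + 2.070·362.0)/58.77 = 20.01 mg/L.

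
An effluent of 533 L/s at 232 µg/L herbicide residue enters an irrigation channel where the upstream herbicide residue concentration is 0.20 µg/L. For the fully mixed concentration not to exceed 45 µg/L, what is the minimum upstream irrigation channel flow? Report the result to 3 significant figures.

Set C_mix = 45: (Q·0.2000 + 533.0·232.0) / (Q + 533.0) = 45
→ Q = 533.0·(232.0 − 45)/(45 − 0.2000) = 2225 L/s.

2220 L/s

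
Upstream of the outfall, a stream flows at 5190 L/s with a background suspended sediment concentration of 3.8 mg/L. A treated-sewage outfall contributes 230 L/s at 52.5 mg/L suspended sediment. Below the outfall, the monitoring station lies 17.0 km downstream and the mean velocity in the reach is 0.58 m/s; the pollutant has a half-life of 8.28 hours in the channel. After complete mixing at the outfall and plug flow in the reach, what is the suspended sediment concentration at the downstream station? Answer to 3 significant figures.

2.97 mg/L

Mass balance: C = (5190·3.800 + 230.0·52.50) / 5420 = 31800/5420 = 5.867 mg/L.
Travel time t = 17.0·1000 / 0.58 = 29310 s = 8.142 h.
Half-life 8.28 h → k = ln 2 / 8.28 = 0.08371 h⁻¹ = 2.009 d⁻¹.
First-order decay: C = 5.867·exp(−k·t) = 5.867·0.5058 = 2.967 mg/L.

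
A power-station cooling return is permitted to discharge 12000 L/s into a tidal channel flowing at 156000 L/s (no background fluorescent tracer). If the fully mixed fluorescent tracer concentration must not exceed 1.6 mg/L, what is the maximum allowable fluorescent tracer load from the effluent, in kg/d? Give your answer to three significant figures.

Mass balance at the limit: 156000·0 + 12000·Cₑ = 168000·1.6 → Cₑ = 22.40 mg/L.
12000 L/s = 12.00 m³/s. Load = 12.00 m³/s × 22.40 g/m³ × 86 400 s/d = 23220 kg/d.

23200 kg/d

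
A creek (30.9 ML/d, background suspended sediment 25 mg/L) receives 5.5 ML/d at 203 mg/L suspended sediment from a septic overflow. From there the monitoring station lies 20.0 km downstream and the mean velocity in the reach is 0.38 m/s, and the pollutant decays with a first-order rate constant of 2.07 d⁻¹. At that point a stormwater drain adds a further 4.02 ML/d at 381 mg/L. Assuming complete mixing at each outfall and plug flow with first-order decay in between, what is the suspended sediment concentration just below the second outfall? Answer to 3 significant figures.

Mixed concentration C = ΣQC/ΣQ = (30.90·25.00 + 5.500·203.0) / 36.40 = 1889/36.40 = 51.90 mg/L; combined flow 36.40 ML/d.
Travel time t = 20.0·1000 / 0.38 = 52630 s = 14.62 h.
After decay, C = 51.90 × e^(−kt) = 51.90 × 0.2834 = 14.71 mg/L.
Second outfall: C = (36.40·14.71 + 4.020·381.0)/40.42 = 51.14 mg/L.

51.1 mg/L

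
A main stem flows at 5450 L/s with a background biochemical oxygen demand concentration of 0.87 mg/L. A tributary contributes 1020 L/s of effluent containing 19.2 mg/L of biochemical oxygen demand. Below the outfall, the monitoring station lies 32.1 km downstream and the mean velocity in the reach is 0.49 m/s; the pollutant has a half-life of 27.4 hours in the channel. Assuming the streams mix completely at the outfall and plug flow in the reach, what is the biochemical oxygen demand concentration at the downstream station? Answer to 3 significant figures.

2.37 mg/L

Mixed concentration C = ΣQC/ΣQ = (5450·0.8700 + 1020·19.20) / 6470 = 24330/6470 = 3.760 mg/L.
Travel time t = 32.1·1000 / 0.49 = 65510 s = 18.20 h.
Half-life 27.4 h → k = ln 2 / 27.4 = 0.02530 h⁻¹ = 0.6071 d⁻¹.
After decay, C = 3.760 × e^(−kt) = 3.760 × 0.6311 = 2.373 mg/L.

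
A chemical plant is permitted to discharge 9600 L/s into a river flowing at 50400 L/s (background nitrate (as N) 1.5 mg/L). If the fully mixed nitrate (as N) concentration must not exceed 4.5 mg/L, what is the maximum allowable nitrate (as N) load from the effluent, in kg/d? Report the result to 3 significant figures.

Mass balance at the limit: 50400·1.500 + 9600·Cₑ = 60000·4.5 → Cₑ = 20.25 mg/L.
9600 L/s = 9.600 m³/s. Load = 9.600 m³/s × 20.25 g/m³ × 86 400 s/d = 16800 kg/d.

16800 kg/d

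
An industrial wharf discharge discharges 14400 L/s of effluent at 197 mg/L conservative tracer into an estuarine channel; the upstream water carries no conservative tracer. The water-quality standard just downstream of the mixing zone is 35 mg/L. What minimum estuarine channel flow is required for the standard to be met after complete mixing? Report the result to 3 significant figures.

66700 L/s

Set C_mix = 35: (Q·0 + 14400·197.0) / (Q + 14400) = 35
→ Q = 14400·(197.0 − 35)/(35 − 0) = 66650 L/s.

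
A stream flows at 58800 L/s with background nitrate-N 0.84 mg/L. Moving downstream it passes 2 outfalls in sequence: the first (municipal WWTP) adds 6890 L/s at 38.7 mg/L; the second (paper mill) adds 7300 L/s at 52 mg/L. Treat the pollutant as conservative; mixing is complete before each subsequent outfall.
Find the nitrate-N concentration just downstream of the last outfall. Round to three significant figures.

After outfall 1: Q = 58800 + 6890 = 65690 L/s; C = (58800·0.8400 + 6890·38.70)/65690 = 4.811 mg/L.
After outfall 2: Q = 65690 + 7300 = 72990 L/s; C = (65690·4.811 + 7300·52.00)/72990 = 9.531 mg/L.

9.53 mg/L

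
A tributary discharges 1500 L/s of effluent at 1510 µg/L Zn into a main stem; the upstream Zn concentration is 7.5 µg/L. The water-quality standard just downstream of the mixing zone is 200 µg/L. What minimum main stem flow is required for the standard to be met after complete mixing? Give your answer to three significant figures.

10200 L/s

Set C_mix = 200: (Q·7.500 + 1500·1510) / (Q + 1500) = 200
→ Q = 1500·(1510 − 200)/(200 − 7.500) = 10210 L/s.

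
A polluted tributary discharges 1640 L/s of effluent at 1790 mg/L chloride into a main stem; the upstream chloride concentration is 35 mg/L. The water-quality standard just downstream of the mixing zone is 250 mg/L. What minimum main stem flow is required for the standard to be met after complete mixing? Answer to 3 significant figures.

Set C_mix = 250: (Q·35.00 + 1640·1790) / (Q + 1640) = 250
→ Q = 1640·(1790 − 250)/(250 − 35.00) = 11750 L/s.

11700 L/s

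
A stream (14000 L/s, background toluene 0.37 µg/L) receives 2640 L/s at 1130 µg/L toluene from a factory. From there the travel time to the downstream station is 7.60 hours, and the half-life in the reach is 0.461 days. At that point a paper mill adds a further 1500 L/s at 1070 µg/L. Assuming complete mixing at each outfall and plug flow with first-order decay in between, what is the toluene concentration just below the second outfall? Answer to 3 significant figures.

Mixed concentration C = ΣQC/ΣQ = (14000·0.3700 + 2640·1130) / 16640 = 2988000/16640 = 179.6 µg/L; combined flow 16640 L/s.
Half-life 0.461 d → k = ln 2 / 0.461 = 1.504 d⁻¹.
First-order decay: C = 179.6·exp(−k·t) = 179.6·0.6212 = 111.6 µg/L.
At the second outfall, C = (16640·111.6 + 1500·1070) / (16640 + 1500) = 190.8 µg/L.

191 µg/L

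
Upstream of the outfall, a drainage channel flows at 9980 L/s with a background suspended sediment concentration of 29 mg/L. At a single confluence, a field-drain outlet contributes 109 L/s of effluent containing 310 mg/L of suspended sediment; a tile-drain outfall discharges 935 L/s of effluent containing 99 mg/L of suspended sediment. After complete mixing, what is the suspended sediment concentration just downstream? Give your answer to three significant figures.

Mixed concentration C = ΣQC/ΣQ = (9980·29.00 + 109.0·310.0 + 935.0·99.00) / 11020 = 415800/11020 = 37.72 mg/L.

37.7 mg/L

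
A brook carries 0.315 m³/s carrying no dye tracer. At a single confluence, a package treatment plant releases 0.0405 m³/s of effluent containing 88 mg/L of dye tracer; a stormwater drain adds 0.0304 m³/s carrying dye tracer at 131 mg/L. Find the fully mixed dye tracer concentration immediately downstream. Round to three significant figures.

19.6 mg/L

Flow-weighted average: C = (0.3150·0 + 0.04050·88.00 + 0.03040·131.0) / 0.3859 = 7.546/0.3859 = 19.56 mg/L.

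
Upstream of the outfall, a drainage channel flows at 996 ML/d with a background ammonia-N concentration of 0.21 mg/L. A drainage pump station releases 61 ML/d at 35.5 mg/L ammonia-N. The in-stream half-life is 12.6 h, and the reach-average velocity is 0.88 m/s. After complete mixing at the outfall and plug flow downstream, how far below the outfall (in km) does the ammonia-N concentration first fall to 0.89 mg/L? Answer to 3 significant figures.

After mixing, C = (996.0·0.2100 + 61.00·35.50) / 1057 = 2375/1057 = 2.247 mg/L.
Half-life 12.6 h → k = ln 2 / 12.6 = 0.05501 h⁻¹ = 1.320 d⁻¹.
Set 2.247·exp(−k·t) = 0.89 → t = ln(2.247/0.89)/k = 60590 s = 16.83 h.
Distance = v·t = 0.88·60590 = 53320 m = 53.32 km.

53.3 km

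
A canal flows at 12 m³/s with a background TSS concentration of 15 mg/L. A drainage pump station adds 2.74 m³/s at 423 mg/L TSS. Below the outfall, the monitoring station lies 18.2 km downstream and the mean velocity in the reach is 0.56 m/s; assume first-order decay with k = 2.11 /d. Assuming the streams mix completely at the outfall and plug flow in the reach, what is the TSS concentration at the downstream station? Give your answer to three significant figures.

Flow-weighted average: C = (12.00·15.00 + 2.740·423.0) / 14.74 = 1339/14.74 = 90.84 mg/L.
Travel time t = 18.2·1000 / 0.56 = 32500 s = 9.028 h.
After decay, C = 90.84 × e^(−kt) = 90.84 × 0.4522 = 41.08 mg/L.

41.1 mg/L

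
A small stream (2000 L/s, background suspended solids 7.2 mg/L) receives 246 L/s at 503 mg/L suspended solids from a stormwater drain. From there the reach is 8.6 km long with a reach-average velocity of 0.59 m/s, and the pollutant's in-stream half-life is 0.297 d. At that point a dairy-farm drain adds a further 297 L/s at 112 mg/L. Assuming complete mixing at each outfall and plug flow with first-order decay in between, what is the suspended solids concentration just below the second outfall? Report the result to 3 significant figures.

Mass balance: C = (2000·7.200 + 246.0·503.0) / 2246 = 138100/2246 = 61.50 mg/L; combined flow 2246 L/s.
Travel time t = 8.6·1000 / 0.59 = 14580 s = 4.049 h.
Half-life 0.297 d → k = ln 2 / 0.297 = 2.334 d⁻¹.
Decay over the reach: 61.50·exp(−kt) = 61.50·0.6745 = 41.49 mg/L.
Second outfall: C = (2246·41.49 + 297.0·112.0)/2543 = 49.72 mg/L.

49.7 mg/L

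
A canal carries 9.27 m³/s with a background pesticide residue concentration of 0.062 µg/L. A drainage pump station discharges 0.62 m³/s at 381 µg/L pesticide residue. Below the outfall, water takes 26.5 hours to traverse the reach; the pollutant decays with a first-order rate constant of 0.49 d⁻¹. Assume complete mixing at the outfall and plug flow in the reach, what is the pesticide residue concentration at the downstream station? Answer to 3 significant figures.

13.9 µg/L

Conservation of mass: C = (9.270·0.06200 + 0.6200·381.0) / 9.890 = 236.8/9.890 = 23.94 µg/L.
First-order decay: C = 23.94·exp(−k·t) = 23.94·0.5821 = 13.94 µg/L.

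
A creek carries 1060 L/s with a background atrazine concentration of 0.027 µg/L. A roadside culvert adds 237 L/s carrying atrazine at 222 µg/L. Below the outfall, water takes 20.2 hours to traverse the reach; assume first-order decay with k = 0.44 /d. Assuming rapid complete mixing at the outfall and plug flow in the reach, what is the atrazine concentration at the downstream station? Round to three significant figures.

28.0 µg/L

Flow-weighted average: C = (1060·0.02700 + 237.0·222.0) / 1297 = 52640/1297 = 40.59 µg/L.
First-order decay: C = 40.59·exp(−k·t) = 40.59·0.6905 = 28.03 µg/L.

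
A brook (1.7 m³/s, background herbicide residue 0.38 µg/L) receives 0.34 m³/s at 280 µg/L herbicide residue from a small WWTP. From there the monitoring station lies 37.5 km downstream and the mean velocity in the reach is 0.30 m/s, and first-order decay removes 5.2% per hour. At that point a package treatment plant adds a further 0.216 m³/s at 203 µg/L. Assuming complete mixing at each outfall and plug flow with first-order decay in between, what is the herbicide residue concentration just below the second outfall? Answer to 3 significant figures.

26.1 µg/L

Flow-weighted average: C = (1.700·0.3800 + 0.3400·280.0) / 2.040 = 95.85/2.040 = 46.98 µg/L; combined flow 2.040 m³/s.
Travel time t = 37.5·1000 / 0.30 = 125000 s = 34.72 h.
5.2%/h lost → k = −ln(1 − 0.052) = 0.05340 h⁻¹.
Applying C = C₀e^(−kt): 46.98 × 0.1566 = 7.357 µg/L.
At the second outfall, C = (2.040·7.357 + 0.2160·203.0) / (2.040 + 0.2160) = 26.09 µg/L.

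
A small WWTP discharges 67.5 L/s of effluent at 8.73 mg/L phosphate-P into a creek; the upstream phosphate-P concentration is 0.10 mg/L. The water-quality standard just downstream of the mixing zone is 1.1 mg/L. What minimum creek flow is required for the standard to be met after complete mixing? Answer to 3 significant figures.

Set C_mix = 1.1: (Q·0.1000 + 67.50·8.730) / (Q + 67.50) = 1.1
→ Q = 67.50·(8.730 − 1.1)/(1.1 − 0.1000) = 515.0 L/s.

515 L/s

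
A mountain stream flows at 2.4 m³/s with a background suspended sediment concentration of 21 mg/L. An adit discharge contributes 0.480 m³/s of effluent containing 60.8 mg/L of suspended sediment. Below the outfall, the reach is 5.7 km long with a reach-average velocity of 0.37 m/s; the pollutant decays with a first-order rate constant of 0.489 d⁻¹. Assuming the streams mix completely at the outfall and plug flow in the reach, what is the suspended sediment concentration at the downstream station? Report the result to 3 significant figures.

Mass balance: C = (2.400·21.00 + 0.4800·60.80) / 2.880 = 79.58/2.880 = 27.63 mg/L.
Travel time t = 5.7·1000 / 0.37 = 15410 s = 4.279 h.
First-order decay: C = 27.63·exp(−k·t) = 27.63·0.9165 = 25.33 mg/L.

25.3 mg/L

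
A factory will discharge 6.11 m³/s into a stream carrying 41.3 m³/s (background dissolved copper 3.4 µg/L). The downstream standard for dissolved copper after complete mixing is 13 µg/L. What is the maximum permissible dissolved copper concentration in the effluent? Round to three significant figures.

At the limit, (Qr·Cr + Qe·Cₑ)/(Qr + Qe) = 13:
Cₑ = (47.41·13 − 41.30·3.400) / 6.110 = 77.89 µg/L.

77.9 µg/L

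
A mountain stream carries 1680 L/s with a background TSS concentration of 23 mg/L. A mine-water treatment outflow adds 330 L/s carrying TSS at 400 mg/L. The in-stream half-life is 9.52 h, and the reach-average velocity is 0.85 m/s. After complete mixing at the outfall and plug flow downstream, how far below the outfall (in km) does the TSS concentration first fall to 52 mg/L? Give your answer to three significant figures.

20.6 km

After mixing, C = (1680·23.00 + 330.0·400.0) / 2010 = 170600/2010 = 84.90 mg/L.
Half-life 9.52 h → k = ln 2 / 9.52 = 0.07281 h⁻¹ = 1.747 d⁻¹.
Set 84.90·exp(−k·t) = 52 → t = ln(84.90/52)/k = 24240 s = 6.732 h.
Distance = v·t = 0.85·24240 = 20600 m = 20.60 km.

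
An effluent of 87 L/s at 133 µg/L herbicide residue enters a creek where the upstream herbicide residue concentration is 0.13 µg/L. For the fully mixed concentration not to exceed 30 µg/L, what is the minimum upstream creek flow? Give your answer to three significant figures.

Set C_mix = 30: (Q·0.1300 + 87.00·133.0) / (Q + 87.00) = 30
→ Q = 87.00·(133.0 − 30)/(30 − 0.1300) = 300.0 L/s.

300 L/s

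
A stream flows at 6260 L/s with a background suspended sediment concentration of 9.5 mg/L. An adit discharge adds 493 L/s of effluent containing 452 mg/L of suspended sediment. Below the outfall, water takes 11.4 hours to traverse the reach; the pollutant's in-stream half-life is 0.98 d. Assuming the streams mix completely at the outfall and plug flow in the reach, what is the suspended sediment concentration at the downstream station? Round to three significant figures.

29.9 mg/L

Flow-weighted average: C = (6260·9.500 + 493.0·452.0) / 6753 = 282300/6753 = 41.80 mg/L.
Half-life 0.98 d → k = ln 2 / 0.98 = 0.7073 d⁻¹.
After decay, C = 41.80 × e^(−kt) = 41.80 × 0.7146 = 29.88 mg/L.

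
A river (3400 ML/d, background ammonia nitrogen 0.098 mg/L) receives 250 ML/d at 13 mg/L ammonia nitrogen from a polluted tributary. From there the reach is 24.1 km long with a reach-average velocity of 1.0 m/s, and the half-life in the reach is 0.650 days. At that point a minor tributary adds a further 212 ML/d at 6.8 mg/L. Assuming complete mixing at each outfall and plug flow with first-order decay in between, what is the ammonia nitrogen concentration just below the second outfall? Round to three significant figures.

Conservation of mass: C = (3400·0.09800 + 250.0·13.00) / 3650 = 3583/3650 = 0.9817 mg/L; combined flow 3650 ML/d.
Travel time t = 24.1·1000 / 1.0 = 24100 s = 6.694 h.
Half-life 0.650 d → k = ln 2 / 0.650 = 1.066 d⁻¹.
First-order decay: C = 0.9817·exp(−k·t) = 0.9817·0.7427 = 0.7291 mg/L.
At the second outfall, C = (3650·0.7291 + 212.0·6.800) / (3650 + 212.0) = 1.062 mg/L.

1.06 mg/L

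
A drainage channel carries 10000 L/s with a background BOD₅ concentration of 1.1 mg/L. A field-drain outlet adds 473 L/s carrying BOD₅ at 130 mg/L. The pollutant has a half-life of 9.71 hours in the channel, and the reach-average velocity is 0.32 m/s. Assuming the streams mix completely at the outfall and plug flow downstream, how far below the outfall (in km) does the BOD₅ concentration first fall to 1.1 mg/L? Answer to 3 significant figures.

After mixing, C = (10000·1.100 + 473.0·130.0) / 10470 = 72490/10470 = 6.922 mg/L.
Half-life 9.71 h → k = ln 2 / 9.71 = 0.07138 h⁻¹ = 1.713 d⁻¹.
Set 6.922·exp(−k·t) = 1.1 → t = ln(6.922/1.1)/k = 92760 s = 25.77 h.
Distance = v·t = 0.32·92760 = 29680 m = 29.68 km.

29.7 km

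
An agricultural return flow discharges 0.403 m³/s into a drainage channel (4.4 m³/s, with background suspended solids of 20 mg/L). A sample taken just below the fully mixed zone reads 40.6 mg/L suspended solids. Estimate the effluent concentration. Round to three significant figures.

Mass balance: 4.400·20.00 + 0.4030·Cₑ = 4.803·40.60
→ Cₑ = (4.803·40.60 − 4.400·20.00) / 0.4030 = 265.5 mg/L.

266 mg/L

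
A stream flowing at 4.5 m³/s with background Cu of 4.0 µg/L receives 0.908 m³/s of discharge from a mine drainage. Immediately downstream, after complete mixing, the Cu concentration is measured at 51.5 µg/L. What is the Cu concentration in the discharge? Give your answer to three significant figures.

Mass balance: 4.500·4.000 + 0.9080·Cₑ = 5.408·51.50
→ Cₑ = (5.408·51.50 − 4.500·4.000) / 0.9080 = 286.9 µg/L.

287 µg/L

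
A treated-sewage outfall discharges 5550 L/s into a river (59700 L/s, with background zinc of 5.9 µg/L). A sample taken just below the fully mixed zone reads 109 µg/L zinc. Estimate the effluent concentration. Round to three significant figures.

Mass balance: 59700·5.900 + 5550·Cₑ = 65250·109.0
→ Cₑ = (65250·109.0 − 59700·5.900) / 5550 = 1218 µg/L.

1220 µg/L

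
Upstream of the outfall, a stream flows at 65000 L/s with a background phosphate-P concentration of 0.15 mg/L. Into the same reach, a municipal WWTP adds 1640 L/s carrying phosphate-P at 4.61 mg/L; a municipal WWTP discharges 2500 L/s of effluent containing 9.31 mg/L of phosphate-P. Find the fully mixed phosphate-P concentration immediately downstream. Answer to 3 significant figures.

After mixing, C = (65000·0.1500 + 1640·4.610 + 2500·9.310) / 69140 = 40590/69140 = 0.5870 mg/L.

0.587 mg/L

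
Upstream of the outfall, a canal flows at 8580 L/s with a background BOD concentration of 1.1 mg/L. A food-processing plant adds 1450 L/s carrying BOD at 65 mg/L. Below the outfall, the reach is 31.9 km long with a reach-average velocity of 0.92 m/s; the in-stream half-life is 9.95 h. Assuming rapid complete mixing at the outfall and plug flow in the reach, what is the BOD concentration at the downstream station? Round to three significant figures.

5.28 mg/L

Mass balance: C = (8580·1.100 + 1450·65.00) / 10030 = 103700/10030 = 10.34 mg/L.
Travel time t = 31.9·1000 / 0.92 = 34670 s = 9.632 h.
Half-life 9.95 h → k = ln 2 / 9.95 = 0.06966 h⁻¹ = 1.672 d⁻¹.
First-order decay: C = 10.34·exp(−k·t) = 10.34·0.5112 = 5.285 mg/L.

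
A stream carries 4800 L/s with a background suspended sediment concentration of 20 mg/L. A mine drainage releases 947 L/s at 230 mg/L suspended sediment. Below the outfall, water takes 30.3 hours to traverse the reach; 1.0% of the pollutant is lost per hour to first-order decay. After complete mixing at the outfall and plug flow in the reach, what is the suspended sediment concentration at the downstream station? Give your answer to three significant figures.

40.3 mg/L

After mixing, C = (4800·20.00 + 947.0·230.0) / 5747 = 313800/5747 = 54.60 mg/L.
1.0%/h lost → k = −ln(1 − 0.01) = 0.01005 h⁻¹.
After decay, C = 54.60 × e^(−kt) = 54.60 × 0.7375 = 40.27 mg/L.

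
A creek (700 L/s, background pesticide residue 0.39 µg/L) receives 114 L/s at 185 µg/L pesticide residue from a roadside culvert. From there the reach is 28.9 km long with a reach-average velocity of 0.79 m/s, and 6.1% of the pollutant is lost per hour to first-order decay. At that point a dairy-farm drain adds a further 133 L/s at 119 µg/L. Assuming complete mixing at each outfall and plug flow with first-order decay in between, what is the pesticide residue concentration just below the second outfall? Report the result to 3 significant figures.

28.6 µg/L

After mixing, C = (700.0·0.3900 + 114.0·185.0) / 814.0 = 21360/814.0 = 26.24 µg/L; combined flow 814.0 L/s.
Travel time t = 28.9·1000 / 0.79 = 36580 s = 10.16 h.
6.1%/h lost → k = −ln(1 − 0.061) = 0.06294 h⁻¹.
Applying C = C₀e^(−kt): 26.24 × 0.5275 = 13.84 µg/L.
Second outfall: C = (814.0·13.84 + 133.0·119.0)/947.0 = 28.61 µg/L.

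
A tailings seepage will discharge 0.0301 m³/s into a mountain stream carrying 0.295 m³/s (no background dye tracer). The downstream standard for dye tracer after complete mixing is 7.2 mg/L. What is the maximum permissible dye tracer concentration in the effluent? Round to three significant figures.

77.8 mg/L

At the limit, (Qr·Cr + Qe·Cₑ)/(Qr + Qe) = 7.2:
Cₑ = (0.3251·7.2 − 0.2950·0) / 0.03010 = 77.76 mg/L.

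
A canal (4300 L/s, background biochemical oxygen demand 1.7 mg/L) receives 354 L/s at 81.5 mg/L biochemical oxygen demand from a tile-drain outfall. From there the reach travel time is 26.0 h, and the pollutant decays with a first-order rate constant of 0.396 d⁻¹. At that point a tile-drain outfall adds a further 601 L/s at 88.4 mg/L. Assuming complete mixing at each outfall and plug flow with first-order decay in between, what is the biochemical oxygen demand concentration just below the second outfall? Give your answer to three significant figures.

14.6 mg/L

After mixing, C = (4300·1.700 + 354.0·81.50) / 4654 = 36160/4654 = 7.770 mg/L; combined flow 4654 L/s.
First-order decay: C = 7.770·exp(−k·t) = 7.770·0.6512 = 5.059 mg/L.
At the second outfall, C = (4654·5.059 + 601.0·88.40) / (4654 + 601.0) = 14.59 mg/L.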